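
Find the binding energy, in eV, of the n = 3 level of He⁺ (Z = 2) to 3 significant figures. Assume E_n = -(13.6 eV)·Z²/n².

E_n = −13.6 Z²/n² = −54.40/n² eV for Z = 2.
E_3 = −54.40/9 = −6.04 eV, so ionization (to E = 0) requires 6.04 eV.

6.04 eV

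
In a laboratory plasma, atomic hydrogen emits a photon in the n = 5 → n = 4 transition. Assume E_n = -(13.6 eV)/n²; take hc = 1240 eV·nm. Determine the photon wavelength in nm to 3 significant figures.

ΔE = 13.60 × (1/4² − 1/5²) = 13.60 × 0.02250 = 0.3060 eV.
λ = hc/ΔE = 1240 / 0.3060 = 4050 nm.

4050 nm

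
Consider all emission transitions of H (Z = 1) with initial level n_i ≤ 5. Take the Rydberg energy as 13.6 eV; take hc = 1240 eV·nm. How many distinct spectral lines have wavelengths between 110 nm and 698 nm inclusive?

4

Enumerate all n_i → n_f pairs with 1 ≤ n_f < n_i ≤ 5 and compute λ = 1240 / [13.6·1·(1/n_f² − 1/n_i²)].
Lines falling in [110, 698] nm: 2→1 (121.6 nm), 5→2 (434.2 nm), 4→2 (486.3 nm), 3→2 (656.5 nm).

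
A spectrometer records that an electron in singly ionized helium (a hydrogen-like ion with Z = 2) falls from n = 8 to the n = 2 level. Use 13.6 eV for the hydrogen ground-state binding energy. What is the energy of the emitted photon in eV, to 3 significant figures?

The Bohr energies scale as Z², so for Z = 2: E_n = −54.40/n² eV.
E_8 = −54.40/64 = −0.8500 eV and E_2 = −54.40/4 = −13.60 eV.
The photon energy is |E_8 − E_2| = 12.8 eV.

12.8 eV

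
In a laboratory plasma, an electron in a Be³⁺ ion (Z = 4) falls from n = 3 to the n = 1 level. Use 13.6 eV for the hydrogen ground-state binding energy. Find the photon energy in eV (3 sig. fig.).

193 eV

The Bohr energies scale as Z², so for Z = 4: E_n = −217.6/n² eV.
E_3 = −217.6/9 = −24.18 eV and E_1 = −217.6/1 = −217.6 eV.
The photon energy is |E_3 − E_1| = 193 eV.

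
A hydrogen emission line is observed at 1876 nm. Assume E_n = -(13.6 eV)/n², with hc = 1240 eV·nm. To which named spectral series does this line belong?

ΔE = 1240/1876 = 0.6610 eV.
This matches 13.6 × (1/3² − 1/4²), so n_f = 3: the Paschen series.

Paschen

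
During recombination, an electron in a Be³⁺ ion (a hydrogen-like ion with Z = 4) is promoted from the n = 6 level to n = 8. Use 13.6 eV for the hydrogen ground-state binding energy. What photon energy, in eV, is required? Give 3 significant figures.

2.64 eV

The Bohr energies scale as Z², so for Z = 4: E_n = −217.6/n² eV.
E_8 = −217.6/64 = −3.400 eV and E_6 = −217.6/36 = −6.044 eV.
The photon energy is |E_8 − E_6| = 2.64 eV.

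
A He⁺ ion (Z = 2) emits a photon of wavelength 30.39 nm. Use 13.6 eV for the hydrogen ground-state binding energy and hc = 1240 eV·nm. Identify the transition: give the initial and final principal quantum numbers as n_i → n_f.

n_i = 2, n_f = 1

The photon energy is ΔE = hc/λ = 1240 / 30.39 = 40.80 eV.
With Z = 2, ΔE = 54.40 × (1/n_f² − 1/n_i²), so 1/n_f² − 1/n_i² = 0.7501.
Trying n_f = 1 gives 1/n_i² = 0.2499, i.e. n_i ≈ 2; this pair matches.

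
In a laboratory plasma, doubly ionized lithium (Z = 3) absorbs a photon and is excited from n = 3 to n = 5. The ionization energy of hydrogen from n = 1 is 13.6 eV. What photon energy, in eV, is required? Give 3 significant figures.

8.70 eV

The Bohr energies scale as Z², so for Z = 3: E_n = −122.4/n² eV.
E_5 = −122.4/25 = −4.896 eV and E_3 = −122.4/9 = −13.60 eV.
The photon energy is |E_5 − E_3| = 8.70 eV.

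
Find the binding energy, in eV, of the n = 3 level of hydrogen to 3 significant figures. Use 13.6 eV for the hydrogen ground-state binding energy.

1.51 eV

E_3 = −13.60/9 = −1.51 eV, so ionization (to E = 0) requires 1.51 eV.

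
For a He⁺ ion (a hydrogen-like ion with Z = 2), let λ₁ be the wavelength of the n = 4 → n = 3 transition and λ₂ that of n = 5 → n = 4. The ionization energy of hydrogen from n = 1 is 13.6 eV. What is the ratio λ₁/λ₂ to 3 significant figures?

λ ∝ 1/ΔE ∝ 1/(1/n_f² − 1/n_i²), and the Z² and hc factors cancel in the ratio.
λ₁/λ₂ = (1/4² − 1/5²)/(1/3² − 1/4²) = 0.02250/0.04861 = 0.463.

0.463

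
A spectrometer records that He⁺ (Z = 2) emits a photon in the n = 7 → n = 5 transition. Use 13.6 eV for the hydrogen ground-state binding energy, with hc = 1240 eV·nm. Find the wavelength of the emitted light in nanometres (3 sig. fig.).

For Z = 2 the level energies scale as Z², so the effective Rydberg energy is 13.6 × 4 = 54.40 eV.
ΔE = 54.40 × (1/5² − 1/7²) = 54.40 × 0.01959 = 1.066 eV.
λ = hc/ΔE = 1240 / 1.066 = 1160 nm.

1160 nm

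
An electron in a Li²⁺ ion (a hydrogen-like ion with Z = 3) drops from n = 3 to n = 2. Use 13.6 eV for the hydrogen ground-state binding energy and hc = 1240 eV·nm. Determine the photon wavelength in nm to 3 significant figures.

For Z = 3 the level energies scale as Z², so the effective Rydberg energy is 13.6 × 9 = 122.4 eV.
ΔE = 122.4 × (1/2² − 1/3²) = 122.4 × 0.1389 = 17.00 eV.
λ = hc/ΔE = 1240 / 17.00 = 72.9 nm.

72.9 nm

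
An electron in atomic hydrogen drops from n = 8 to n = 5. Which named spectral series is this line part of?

The series is set by the lower level: n_f = 5 is the Pfund series.

Pfund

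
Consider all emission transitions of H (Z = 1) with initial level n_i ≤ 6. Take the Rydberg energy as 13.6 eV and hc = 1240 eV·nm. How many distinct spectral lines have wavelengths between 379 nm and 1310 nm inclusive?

6

Enumerate all n_i → n_f pairs with 1 ≤ n_f < n_i ≤ 6 and compute λ = 1240 / [13.6·1·(1/n_f² − 1/n_i²)].
Lines falling in [379, 1310] nm: 6→2 (410.3 nm), 5→2 (434.2 nm), 4→2 (486.3 nm), 3→2 (656.5 nm), 6→3 (1094 nm), 5→3 (1282 nm).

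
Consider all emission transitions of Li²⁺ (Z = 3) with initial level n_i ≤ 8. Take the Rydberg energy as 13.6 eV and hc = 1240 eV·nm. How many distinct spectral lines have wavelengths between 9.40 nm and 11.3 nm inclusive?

5

Enumerate all n_i → n_f pairs with 1 ≤ n_f < n_i ≤ 8 and compute λ = 1240 / [13.6·9·(1/n_f² − 1/n_i²)].
Lines falling in [9.40, 11.3] nm: 8→1 (10.29 nm), 7→1 (10.34 nm), 6→1 (10.42 nm), 5→1 (10.55 nm), 4→1 (10.81 nm).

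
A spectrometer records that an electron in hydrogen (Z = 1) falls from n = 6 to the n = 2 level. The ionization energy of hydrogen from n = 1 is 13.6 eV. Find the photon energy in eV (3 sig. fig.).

E_6 = −13.60/36 = −0.3778 eV and E_2 = −13.60/4 = −3.400 eV.
The photon energy is |E_6 − E_2| = 3.02 eV.

3.02 eV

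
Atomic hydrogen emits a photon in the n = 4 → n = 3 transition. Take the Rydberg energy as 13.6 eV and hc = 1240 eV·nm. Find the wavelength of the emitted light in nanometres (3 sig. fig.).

ΔE = 13.60 × (1/3² − 1/4²) = 13.60 × 0.04861 = 0.6611 eV.
λ = hc/ΔE = 1240 / 0.6611 = 1880 nm.
This line belongs to the Paschen series.

1880 nm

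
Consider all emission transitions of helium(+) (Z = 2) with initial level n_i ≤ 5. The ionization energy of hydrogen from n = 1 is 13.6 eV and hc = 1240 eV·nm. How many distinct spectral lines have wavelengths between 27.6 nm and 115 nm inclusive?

2

Enumerate all n_i → n_f pairs with 1 ≤ n_f < n_i ≤ 5 and compute λ = 1240 / [13.6·4·(1/n_f² − 1/n_i²)].
Lines falling in [27.6, 115] nm: 2→1 (30.39 nm), 5→2 (108.5 nm).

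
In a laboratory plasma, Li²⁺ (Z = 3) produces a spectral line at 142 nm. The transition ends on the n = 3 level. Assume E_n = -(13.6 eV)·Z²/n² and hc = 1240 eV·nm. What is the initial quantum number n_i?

The photon energy is ΔE = hc/λ = 1240 / 142 = 8.732 eV.
With Z = 3, ΔE = 122.4 × (1/n_f² − 1/n_i²), so 1/n_f² − 1/n_i² = 0.07134.
With n_f = 3: 1/n_i² = 1/9 − 0.07134 = 0.03977, so n_i ≈ 5.01.

n_i = 5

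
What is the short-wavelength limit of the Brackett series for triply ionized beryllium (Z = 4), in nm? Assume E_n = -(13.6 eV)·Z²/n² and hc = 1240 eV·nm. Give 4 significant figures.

The Brackett series has lower level n_f = 4; the series limit corresponds to n_i → ∞.
ΔE_max = 13.6 × 16 / 4² = 13.60 eV.
λ_min = 1240 / 13.60 = 91.18 nm.

91.18 nm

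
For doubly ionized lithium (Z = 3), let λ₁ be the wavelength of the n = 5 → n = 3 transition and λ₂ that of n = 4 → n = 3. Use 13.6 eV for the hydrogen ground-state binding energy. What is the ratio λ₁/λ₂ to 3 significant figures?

λ ∝ 1/ΔE ∝ 1/(1/n_f² − 1/n_i²), and the Z² and hc factors cancel in the ratio.
λ₁/λ₂ = (1/3² − 1/4²)/(1/3² − 1/5²) = 0.04861/0.07111 = 0.684.

0.684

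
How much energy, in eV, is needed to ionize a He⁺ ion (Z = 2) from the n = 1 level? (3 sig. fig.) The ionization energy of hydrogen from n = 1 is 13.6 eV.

54.4 eV

E_n = −13.6 Z²/n² = −54.40/n² eV for Z = 2.
E_1 = −54.40/1 = −54.4 eV, so ionization (to E = 0) requires 54.4 eV.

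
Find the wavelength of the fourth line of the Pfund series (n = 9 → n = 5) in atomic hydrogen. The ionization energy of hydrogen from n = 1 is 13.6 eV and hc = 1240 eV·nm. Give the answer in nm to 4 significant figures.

3297 nm

The Pfund series terminates on n_f = 5; the fourth line has n_i = 5+4 = 9.
ΔE = 13.60 × (1/5² − 1/9²) = 0.3761 eV.
λ = 1240 / 0.3761 = 3297 nm.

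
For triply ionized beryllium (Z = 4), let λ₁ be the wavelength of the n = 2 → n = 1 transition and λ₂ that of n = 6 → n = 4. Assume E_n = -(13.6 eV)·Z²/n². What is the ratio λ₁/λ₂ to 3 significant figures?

λ ∝ 1/ΔE ∝ 1/(1/n_f² − 1/n_i²), and the Z² and hc factors cancel in the ratio.
λ₁/λ₂ = (1/4² − 1/6²)/(1/1² − 1/2²) = 0.03472/0.7500 = 0.0463.

0.0463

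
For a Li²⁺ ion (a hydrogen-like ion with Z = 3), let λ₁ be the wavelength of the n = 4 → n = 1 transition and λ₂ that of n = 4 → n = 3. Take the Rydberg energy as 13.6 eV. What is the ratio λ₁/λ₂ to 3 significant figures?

0.0519

λ ∝ 1/ΔE ∝ 1/(1/n_f² − 1/n_i²), and the Z² and hc factors cancel in the ratio.
λ₁/λ₂ = (1/3² − 1/4²)/(1/1² − 1/4²) = 0.04861/0.9375 = 0.0519.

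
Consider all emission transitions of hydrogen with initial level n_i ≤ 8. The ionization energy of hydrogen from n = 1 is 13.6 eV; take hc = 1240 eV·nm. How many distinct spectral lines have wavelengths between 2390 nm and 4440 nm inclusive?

Enumerate all n_i → n_f pairs with 1 ≤ n_f < n_i ≤ 8 and compute λ = 1240 / [13.6·1·(1/n_f² − 1/n_i²)].
Lines falling in [2390, 4440] nm: 6→4 (2626 nm), 8→5 (3741 nm), 5→4 (4052 nm).

3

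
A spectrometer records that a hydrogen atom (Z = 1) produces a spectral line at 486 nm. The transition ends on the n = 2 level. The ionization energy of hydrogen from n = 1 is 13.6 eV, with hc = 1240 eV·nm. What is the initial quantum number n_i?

n_i = 4

The photon energy is ΔE = hc/λ = 1240 / 486 = 2.551 eV.
With Z = 1, ΔE = 13.60 × (1/n_f² − 1/n_i²), so 1/n_f² − 1/n_i² = 0.1876.
With n_f = 2: 1/n_i² = 1/4 − 0.1876 = 0.06239, so n_i ≈ 4.00.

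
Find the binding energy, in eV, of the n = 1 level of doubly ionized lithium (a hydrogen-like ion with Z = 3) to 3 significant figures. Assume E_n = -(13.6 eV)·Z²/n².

122 eV

E_n = −13.6 Z²/n² = −122.4/n² eV for Z = 3.
E_1 = −122.4/1 = −122 eV, so ionization (to E = 0) requires 122 eV.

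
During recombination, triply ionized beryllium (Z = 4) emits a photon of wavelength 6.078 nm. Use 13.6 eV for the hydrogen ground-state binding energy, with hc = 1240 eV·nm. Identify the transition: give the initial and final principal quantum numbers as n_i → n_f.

The photon energy is ΔE = hc/λ = 1240 / 6.078 = 204.0 eV.
With Z = 4, ΔE = 217.6 × (1/n_f² − 1/n_i²), so 1/n_f² − 1/n_i² = 0.9376.
Trying n_f = 1 gives 1/n_i² = 0.06243, i.e. n_i ≈ 4; this pair matches.

n_i = 4, n_f = 1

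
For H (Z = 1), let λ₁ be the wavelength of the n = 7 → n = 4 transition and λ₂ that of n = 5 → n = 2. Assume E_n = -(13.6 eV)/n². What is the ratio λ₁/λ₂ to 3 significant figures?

4.99

λ ∝ 1/ΔE ∝ 1/(1/n_f² − 1/n_i²), and the Z² and hc factors cancel in the ratio.
λ₁/λ₂ = (1/2² − 1/5²)/(1/4² − 1/7²) = 0.2100/0.04209 = 4.99.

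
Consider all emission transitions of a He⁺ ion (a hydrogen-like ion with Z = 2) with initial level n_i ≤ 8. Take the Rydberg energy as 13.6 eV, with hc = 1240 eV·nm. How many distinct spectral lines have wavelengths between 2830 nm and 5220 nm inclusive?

Enumerate all n_i → n_f pairs with 1 ≤ n_f < n_i ≤ 8 and compute λ = 1240 / [13.6·4·(1/n_f² − 1/n_i²)].
Lines falling in [2830, 5220] nm: 7→6 (3093 nm), 8→7 (4765 nm).

2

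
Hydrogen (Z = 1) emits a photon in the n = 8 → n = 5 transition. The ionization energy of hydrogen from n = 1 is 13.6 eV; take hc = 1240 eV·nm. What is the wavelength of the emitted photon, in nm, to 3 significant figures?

3740 nm

ΔE = 13.60 × (1/5² − 1/8²) = 13.60 × 0.02438 = 0.3315 eV.
λ = hc/ΔE = 1240 / 0.3315 = 3740 nm.
This line belongs to the Pfund series.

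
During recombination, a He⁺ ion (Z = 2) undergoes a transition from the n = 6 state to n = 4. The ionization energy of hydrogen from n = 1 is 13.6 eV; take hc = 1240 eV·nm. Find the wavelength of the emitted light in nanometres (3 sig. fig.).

656 nm

For Z = 2 the level energies scale as Z², so the effective Rydberg energy is 13.6 × 4 = 54.40 eV.
ΔE = 54.40 × (1/4² − 1/6²) = 54.40 × 0.03472 = 1.889 eV.
λ = hc/ΔE = 1240 / 1.889 = 656 nm.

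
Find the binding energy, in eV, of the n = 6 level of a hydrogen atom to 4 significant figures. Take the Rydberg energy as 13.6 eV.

E_6 = −13.60/36 = −0.3778 eV, so ionization (to E = 0) requires 0.3778 eV.

0.3778 eV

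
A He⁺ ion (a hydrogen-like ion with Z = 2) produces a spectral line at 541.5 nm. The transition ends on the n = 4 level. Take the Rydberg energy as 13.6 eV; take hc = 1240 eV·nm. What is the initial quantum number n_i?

n_i = 7

The photon energy is ΔE = hc/λ = 1240 / 541.5 = 2.290 eV.
With Z = 2, ΔE = 54.40 × (1/n_f² − 1/n_i²), so 1/n_f² − 1/n_i² = 0.04209.
With n_f = 4: 1/n_i² = 1/16 − 0.04209 = 0.02041, so n_i ≈ 7.00.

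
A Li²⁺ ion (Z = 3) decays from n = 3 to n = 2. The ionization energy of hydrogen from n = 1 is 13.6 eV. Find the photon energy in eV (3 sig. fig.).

17.0 eV

The Bohr energies scale as Z², so for Z = 3: E_n = −122.4/n² eV.
E_3 = −122.4/9 = −13.60 eV and E_2 = −122.4/4 = −30.60 eV.
The photon energy is |E_3 − E_2| = 17.0 eV.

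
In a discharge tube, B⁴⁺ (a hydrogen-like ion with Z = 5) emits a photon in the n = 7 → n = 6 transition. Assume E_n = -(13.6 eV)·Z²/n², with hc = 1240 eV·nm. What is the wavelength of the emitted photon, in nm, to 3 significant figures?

495 nm

For Z = 5 the level energies scale as Z², so the effective Rydberg energy is 13.6 × 25 = 340.0 eV.
ΔE = 340.0 × (1/6² − 1/7²) = 340.0 × 0.007370 = 2.506 eV.
λ = hc/ΔE = 1240 / 2.506 = 495 nm.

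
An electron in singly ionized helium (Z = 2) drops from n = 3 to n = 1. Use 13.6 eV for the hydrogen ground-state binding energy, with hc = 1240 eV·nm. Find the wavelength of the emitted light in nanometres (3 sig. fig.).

For Z = 2 the level energies scale as Z², so the effective Rydberg energy is 13.6 × 4 = 54.40 eV.
ΔE = 54.40 × (1/1² − 1/3²) = 54.40 × 0.8889 = 48.36 eV.
λ = hc/ΔE = 1240 / 48.36 = 25.6 nm.

25.6 nm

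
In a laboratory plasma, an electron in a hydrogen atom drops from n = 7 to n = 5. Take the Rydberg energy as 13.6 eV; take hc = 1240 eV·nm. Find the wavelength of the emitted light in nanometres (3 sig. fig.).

4650 nm

ΔE = 13.60 × (1/5² − 1/7²) = 13.60 × 0.01959 = 0.2664 eV.
λ = hc/ΔE = 1240 / 0.2664 = 4650 nm.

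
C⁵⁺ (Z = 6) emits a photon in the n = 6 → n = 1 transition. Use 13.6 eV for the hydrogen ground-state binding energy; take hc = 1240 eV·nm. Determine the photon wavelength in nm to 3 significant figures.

For Z = 6 the level energies scale as Z², so the effective Rydberg energy is 13.6 × 36 = 489.6 eV.
ΔE = 489.6 × (1/1² − 1/6²) = 489.6 × 0.9722 = 476.0 eV.
λ = hc/ΔE = 1240 / 476.0 = 2.61 nm.

2.61 nm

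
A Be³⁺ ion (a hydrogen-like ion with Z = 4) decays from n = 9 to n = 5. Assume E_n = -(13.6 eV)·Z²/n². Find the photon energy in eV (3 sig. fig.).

The Bohr energies scale as Z², so for Z = 4: E_n = −217.6/n² eV.
E_9 = −217.6/81 = −2.686 eV and E_5 = −217.6/25 = −8.704 eV.
The photon energy is |E_9 − E_5| = 6.02 eV.

6.02 eV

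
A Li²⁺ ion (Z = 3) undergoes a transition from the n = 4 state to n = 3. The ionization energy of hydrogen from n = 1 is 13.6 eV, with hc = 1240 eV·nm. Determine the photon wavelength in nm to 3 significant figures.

For Z = 3 the level energies scale as Z², so the effective Rydberg energy is 13.6 × 9 = 122.4 eV.
ΔE = 122.4 × (1/3² − 1/4²) = 122.4 × 0.04861 = 5.950 eV.
λ = hc/ΔE = 1240 / 5.950 = 208 nm.

208 nm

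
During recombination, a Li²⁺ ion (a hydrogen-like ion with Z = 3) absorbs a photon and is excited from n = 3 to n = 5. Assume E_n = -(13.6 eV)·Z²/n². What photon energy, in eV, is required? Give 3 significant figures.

The Bohr energies scale as Z², so for Z = 3: E_n = −122.4/n² eV.
E_5 = −122.4/25 = −4.896 eV and E_3 = −122.4/9 = −13.60 eV.
The photon energy is |E_5 − E_3| = 8.70 eV.

8.70 eV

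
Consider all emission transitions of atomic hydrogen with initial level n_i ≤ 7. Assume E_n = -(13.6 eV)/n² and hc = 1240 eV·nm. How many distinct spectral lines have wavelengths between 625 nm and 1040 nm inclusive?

Enumerate all n_i → n_f pairs with 1 ≤ n_f < n_i ≤ 7 and compute λ = 1240 / [13.6·1·(1/n_f² − 1/n_i²)].
Lines falling in [625, 1040] nm: 3→2 (656.5 nm), 7→3 (1005 nm).

2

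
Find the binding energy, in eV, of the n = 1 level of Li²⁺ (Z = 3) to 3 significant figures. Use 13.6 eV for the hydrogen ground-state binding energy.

E_n = −13.6 Z²/n² = −122.4/n² eV for Z = 3.
E_1 = −122.4/1 = −122 eV, so ionization (to E = 0) requires 122 eV.

122 eV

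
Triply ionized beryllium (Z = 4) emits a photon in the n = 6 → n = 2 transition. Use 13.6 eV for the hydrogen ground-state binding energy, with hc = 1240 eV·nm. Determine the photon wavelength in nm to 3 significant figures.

For Z = 4 the level energies scale as Z², so the effective Rydberg energy is 13.6 × 16 = 217.6 eV.
ΔE = 217.6 × (1/2² − 1/6²) = 217.6 × 0.2222 = 48.36 eV.
λ = hc/ΔE = 1240 / 48.36 = 25.6 nm.

25.6 nm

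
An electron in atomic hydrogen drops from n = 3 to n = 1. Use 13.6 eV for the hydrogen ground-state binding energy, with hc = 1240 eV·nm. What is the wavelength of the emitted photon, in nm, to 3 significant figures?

103 nm

ΔE = 13.60 × (1/1² − 1/3²) = 13.60 × 0.8889 = 12.09 eV.
λ = hc/ΔE = 1240 / 12.09 = 103 nm.
This line belongs to the Lyman series.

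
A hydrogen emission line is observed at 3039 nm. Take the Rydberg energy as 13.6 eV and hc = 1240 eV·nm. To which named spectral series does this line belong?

ΔE = 1240/3039 = 0.4080 eV.
This matches 13.6 × (1/5² − 1/10²), so n_f = 5: the Pfund series.

Pfund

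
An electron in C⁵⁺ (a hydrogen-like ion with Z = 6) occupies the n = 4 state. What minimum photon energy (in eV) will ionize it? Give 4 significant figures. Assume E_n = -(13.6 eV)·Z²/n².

30.60 eV

E_n = −13.6 Z²/n² = −489.6/n² eV for Z = 6.
E_4 = −489.6/16 = −30.60 eV, so ionization (to E = 0) requires 30.60 eV.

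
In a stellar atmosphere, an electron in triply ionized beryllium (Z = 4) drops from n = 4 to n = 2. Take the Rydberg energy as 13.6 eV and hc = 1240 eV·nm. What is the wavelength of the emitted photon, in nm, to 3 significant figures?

30.4 nm

For Z = 4 the level energies scale as Z², so the effective Rydberg energy is 13.6 × 16 = 217.6 eV.
ΔE = 217.6 × (1/2² − 1/4²) = 217.6 × 0.1875 = 40.80 eV.
λ = hc/ΔE = 1240 / 40.80 = 30.4 nm.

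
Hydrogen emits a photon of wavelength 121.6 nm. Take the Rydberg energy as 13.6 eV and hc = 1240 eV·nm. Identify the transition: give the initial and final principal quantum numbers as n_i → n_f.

n_i = 2, n_f = 1

The photon energy is ΔE = hc/λ = 1240 / 121.6 = 10.20 eV.
With Z = 1, ΔE = 13.60 × (1/n_f² − 1/n_i²), so 1/n_f² − 1/n_i² = 0.7498.
Trying n_f = 1 gives 1/n_i² = 0.2502, i.e. n_i ≈ 2; this pair matches.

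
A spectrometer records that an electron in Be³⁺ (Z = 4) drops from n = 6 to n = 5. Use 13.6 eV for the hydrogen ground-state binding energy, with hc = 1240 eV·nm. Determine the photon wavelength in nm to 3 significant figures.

For Z = 4 the level energies scale as Z², so the effective Rydberg energy is 13.6 × 16 = 217.6 eV.
ΔE = 217.6 × (1/5² − 1/6²) = 217.6 × 0.01222 = 2.660 eV.
λ = hc/ΔE = 1240 / 2.660 = 466 nm.

466 nm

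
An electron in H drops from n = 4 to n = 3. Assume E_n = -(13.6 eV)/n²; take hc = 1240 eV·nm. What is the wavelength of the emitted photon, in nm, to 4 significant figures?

ΔE = 13.60 × (1/3² − 1/4²) = 13.60 × 0.04861 = 0.6611 eV.
λ = hc/ΔE = 1240 / 0.6611 = 1876 nm.

1876 nm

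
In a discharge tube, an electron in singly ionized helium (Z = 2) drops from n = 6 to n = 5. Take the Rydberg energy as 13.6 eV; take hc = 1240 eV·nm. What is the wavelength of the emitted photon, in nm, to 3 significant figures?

1860 nm

For Z = 2 the level energies scale as Z², so the effective Rydberg energy is 13.6 × 4 = 54.40 eV.
ΔE = 54.40 × (1/5² − 1/6²) = 54.40 × 0.01222 = 0.6649 eV.
λ = hc/ΔE = 1240 / 0.6649 = 1860 nm.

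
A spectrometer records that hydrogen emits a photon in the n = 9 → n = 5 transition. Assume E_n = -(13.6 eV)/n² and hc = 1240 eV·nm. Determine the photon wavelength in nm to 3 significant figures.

3300 nm

ΔE = 13.60 × (1/5² − 1/9²) = 13.60 × 0.02765 = 0.3761 eV.
λ = hc/ΔE = 1240 / 0.3761 = 3300 nm.
This line belongs to the Pfund series.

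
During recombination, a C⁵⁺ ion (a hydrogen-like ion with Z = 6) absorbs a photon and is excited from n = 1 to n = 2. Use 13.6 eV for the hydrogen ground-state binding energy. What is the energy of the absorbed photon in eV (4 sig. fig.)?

367.2 eV

The Bohr energies scale as Z², so for Z = 6: E_n = −489.6/n² eV.
E_2 = −489.6/4 = −122.4 eV and E_1 = −489.6/1 = −489.6 eV.
The photon energy is |E_2 − E_1| = 367.2 eV.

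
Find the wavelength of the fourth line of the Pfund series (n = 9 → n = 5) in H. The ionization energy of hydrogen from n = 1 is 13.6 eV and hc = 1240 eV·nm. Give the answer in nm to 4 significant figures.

The Pfund series terminates on n_f = 5; the fourth line has n_i = 5+4 = 9.
ΔE = 13.60 × (1/5² − 1/9²) = 0.3761 eV.
λ = 1240 / 0.3761 = 3297 nm.

3297 nm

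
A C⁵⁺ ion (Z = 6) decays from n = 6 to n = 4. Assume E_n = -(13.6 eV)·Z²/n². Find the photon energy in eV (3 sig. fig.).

17.0 eV

The Bohr energies scale as Z², so for Z = 6: E_n = −489.6/n² eV.
E_6 = −489.6/36 = −13.60 eV and E_4 = −489.6/16 = −30.60 eV.
The photon energy is |E_6 − E_4| = 17.0 eV.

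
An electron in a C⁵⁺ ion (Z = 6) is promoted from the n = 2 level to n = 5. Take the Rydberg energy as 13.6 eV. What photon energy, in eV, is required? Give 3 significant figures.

The Bohr energies scale as Z², so for Z = 6: E_n = −489.6/n² eV.
E_5 = −489.6/25 = −19.58 eV and E_2 = −489.6/4 = −122.4 eV.
The photon energy is |E_5 − E_2| = 103 eV.

103 eV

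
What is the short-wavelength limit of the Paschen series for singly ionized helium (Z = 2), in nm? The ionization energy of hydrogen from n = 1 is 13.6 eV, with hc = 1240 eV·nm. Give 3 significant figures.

205 nm

The Paschen series has lower level n_f = 3; the series limit corresponds to n_i → ∞.
ΔE_max = 13.6 × 4 / 3² = 6.044 eV.
λ_min = 1240 / 6.044 = 205 nm.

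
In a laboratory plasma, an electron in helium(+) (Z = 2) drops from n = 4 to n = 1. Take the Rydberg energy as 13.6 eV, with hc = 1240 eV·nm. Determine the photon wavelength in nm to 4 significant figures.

24.31 nm

For Z = 2 the level energies scale as Z², so the effective Rydberg energy is 13.6 × 4 = 54.40 eV.
ΔE = 54.40 × (1/1² − 1/4²) = 54.40 × 0.9375 = 51.00 eV.
λ = hc/ΔE = 1240 / 51.00 = 24.31 nm.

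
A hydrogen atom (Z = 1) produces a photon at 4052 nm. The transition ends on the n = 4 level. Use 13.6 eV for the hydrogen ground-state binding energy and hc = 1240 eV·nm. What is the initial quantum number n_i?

The photon energy is ΔE = hc/λ = 1240 / 4052 = 0.3060 eV.
With Z = 1, ΔE = 13.60 × (1/n_f² − 1/n_i²), so 1/n_f² − 1/n_i² = 0.02250.
With n_f = 4: 1/n_i² = 1/16 − 0.02250 = 0.04000, so n_i ≈ 5.00.

n_i = 5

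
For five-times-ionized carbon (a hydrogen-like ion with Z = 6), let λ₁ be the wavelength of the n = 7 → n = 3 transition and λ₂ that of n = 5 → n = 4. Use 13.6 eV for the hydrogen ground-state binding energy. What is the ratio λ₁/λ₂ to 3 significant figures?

0.248

λ ∝ 1/ΔE ∝ 1/(1/n_f² − 1/n_i²), and the Z² and hc factors cancel in the ratio.
λ₁/λ₂ = (1/4² − 1/5²)/(1/3² − 1/7²) = 0.02250/0.09070 = 0.248.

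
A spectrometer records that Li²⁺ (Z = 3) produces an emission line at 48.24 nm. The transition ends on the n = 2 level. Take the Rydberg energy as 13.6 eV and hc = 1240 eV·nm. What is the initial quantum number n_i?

n_i = 5

The photon energy is ΔE = hc/λ = 1240 / 48.24 = 25.70 eV.
With Z = 3, ΔE = 122.4 × (1/n_f² − 1/n_i²), so 1/n_f² − 1/n_i² = 0.2100.
With n_f = 2: 1/n_i² = 1/4 − 0.2100 = 0.03999, so n_i ≈ 5.00.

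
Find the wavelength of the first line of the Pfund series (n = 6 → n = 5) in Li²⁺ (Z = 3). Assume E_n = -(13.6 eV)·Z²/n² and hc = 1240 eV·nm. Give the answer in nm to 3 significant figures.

829 nm

The Pfund series terminates on n_f = 5; the first line has n_i = 5+1 = 6.
ΔE = 122.4 × (1/5² − 1/6²) = 1.496 eV.
λ = 1240 / 1.496 = 829 nm.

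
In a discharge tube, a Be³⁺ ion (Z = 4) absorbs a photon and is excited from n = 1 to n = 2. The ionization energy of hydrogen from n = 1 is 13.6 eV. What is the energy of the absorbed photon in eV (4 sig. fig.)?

The Bohr energies scale as Z², so for Z = 4: E_n = −217.6/n² eV.
E_2 = −217.6/4 = −54.40 eV and E_1 = −217.6/1 = −217.6 eV.
The photon energy is |E_2 − E_1| = 163.2 eV.

163.2 eV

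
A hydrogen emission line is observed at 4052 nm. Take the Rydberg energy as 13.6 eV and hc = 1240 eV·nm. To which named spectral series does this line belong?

Brackett

ΔE = 1240/4052 = 0.3060 eV.
This matches 13.6 × (1/4² − 1/5²), so n_f = 4: the Brackett series.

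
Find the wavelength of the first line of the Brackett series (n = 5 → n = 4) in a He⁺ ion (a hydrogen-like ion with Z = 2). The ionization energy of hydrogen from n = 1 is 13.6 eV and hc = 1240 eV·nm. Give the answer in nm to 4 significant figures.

1013 nm

The Brackett series terminates on n_f = 4; the first line has n_i = 4+1 = 5.
ΔE = 54.40 × (1/4² − 1/5²) = 1.224 eV.
λ = 1240 / 1.224 = 1013 nm.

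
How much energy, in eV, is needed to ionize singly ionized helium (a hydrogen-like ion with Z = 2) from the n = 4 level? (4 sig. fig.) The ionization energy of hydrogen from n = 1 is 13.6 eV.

3.400 eV

E_n = −13.6 Z²/n² = −54.40/n² eV for Z = 2.
E_4 = −54.40/16 = −3.400 eV, so ionization (to E = 0) requires 3.400 eV.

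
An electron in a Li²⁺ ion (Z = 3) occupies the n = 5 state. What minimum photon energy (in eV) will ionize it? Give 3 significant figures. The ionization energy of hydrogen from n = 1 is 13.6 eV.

E_n = −13.6 Z²/n² = −122.4/n² eV for Z = 3.
E_5 = −122.4/25 = −4.90 eV, so ionization (to E = 0) requires 4.90 eV.

4.90 eV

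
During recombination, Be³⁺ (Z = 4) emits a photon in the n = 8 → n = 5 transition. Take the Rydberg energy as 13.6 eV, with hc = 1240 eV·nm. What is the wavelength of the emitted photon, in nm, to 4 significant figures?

For Z = 4 the level energies scale as Z², so the effective Rydberg energy is 13.6 × 16 = 217.6 eV.
ΔE = 217.6 × (1/5² − 1/8²) = 217.6 × 0.02438 = 5.304 eV.
λ = hc/ΔE = 1240 / 5.304 = 233.8 nm.

233.8 nm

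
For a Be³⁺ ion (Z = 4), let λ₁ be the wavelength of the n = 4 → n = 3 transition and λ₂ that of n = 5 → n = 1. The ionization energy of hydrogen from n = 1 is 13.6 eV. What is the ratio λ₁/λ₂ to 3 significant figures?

λ ∝ 1/ΔE ∝ 1/(1/n_f² − 1/n_i²), and the Z² and hc factors cancel in the ratio.
λ₁/λ₂ = (1/1² − 1/5²)/(1/3² − 1/4²) = 0.9600/0.04861 = 19.7.

19.7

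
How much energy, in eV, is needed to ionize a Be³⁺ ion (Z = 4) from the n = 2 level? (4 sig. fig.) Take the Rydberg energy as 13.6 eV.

54.40 eV

E_n = −13.6 Z²/n² = −217.6/n² eV for Z = 4.
E_2 = −217.6/4 = −54.40 eV, so ionization (to E = 0) requires 54.40 eV.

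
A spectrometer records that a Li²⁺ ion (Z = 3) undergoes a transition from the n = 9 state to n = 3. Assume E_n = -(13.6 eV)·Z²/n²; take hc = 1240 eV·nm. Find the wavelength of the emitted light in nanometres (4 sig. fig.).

For Z = 3 the level energies scale as Z², so the effective Rydberg energy is 13.6 × 9 = 122.4 eV.
ΔE = 122.4 × (1/3² − 1/9²) = 122.4 × 0.09877 = 12.09 eV.
λ = hc/ΔE = 1240 / 12.09 = 102.6 nm.

102.6 nm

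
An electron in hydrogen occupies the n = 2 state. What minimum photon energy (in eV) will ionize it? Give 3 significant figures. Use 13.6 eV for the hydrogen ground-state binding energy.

3.40 eV

E_2 = −13.60/4 = −3.40 eV, so ionization (to E = 0) requires 3.40 eV.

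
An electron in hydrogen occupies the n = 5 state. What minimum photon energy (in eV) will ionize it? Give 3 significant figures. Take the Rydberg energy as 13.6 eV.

E_5 = −13.60/25 = −0.544 eV, so ionization (to E = 0) requires 0.544 eV.

0.544 eV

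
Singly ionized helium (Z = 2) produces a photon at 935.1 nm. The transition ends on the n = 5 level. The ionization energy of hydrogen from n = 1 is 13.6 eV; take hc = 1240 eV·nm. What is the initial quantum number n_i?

n_i = 8

The photon energy is ΔE = hc/λ = 1240 / 935.1 = 1.326 eV.
With Z = 2, ΔE = 54.40 × (1/n_f² − 1/n_i²), so 1/n_f² − 1/n_i² = 0.02438.
With n_f = 5: 1/n_i² = 1/25 − 0.02438 = 0.01562, so n_i ≈ 8.00.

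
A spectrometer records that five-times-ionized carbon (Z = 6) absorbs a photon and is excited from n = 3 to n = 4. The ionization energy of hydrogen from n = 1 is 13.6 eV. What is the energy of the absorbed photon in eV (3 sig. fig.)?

23.8 eV

The Bohr energies scale as Z², so for Z = 6: E_n = −489.6/n² eV.
E_4 = −489.6/16 = −30.60 eV and E_3 = −489.6/9 = −54.40 eV.
The photon energy is |E_4 − E_3| = 23.8 eV.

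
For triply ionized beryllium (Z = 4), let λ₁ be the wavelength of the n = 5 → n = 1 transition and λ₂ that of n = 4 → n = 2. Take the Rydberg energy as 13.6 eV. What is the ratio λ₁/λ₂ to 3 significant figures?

λ ∝ 1/ΔE ∝ 1/(1/n_f² − 1/n_i²), and the Z² and hc factors cancel in the ratio.
λ₁/λ₂ = (1/2² − 1/4²)/(1/1² − 1/5²) = 0.1875/0.9600 = 0.195.

0.195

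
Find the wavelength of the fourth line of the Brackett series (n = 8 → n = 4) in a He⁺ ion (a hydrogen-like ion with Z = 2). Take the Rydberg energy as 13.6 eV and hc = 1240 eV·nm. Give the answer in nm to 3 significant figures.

The Brackett series terminates on n_f = 4; the fourth line has n_i = 4+4 = 8.
ΔE = 54.40 × (1/4² − 1/8²) = 2.550 eV.
λ = 1240 / 2.550 = 486 nm.

486 nm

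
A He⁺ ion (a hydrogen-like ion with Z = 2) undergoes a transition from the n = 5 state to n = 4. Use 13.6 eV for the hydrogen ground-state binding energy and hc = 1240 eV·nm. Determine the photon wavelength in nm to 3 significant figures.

For Z = 2 the level energies scale as Z², so the effective Rydberg energy is 13.6 × 4 = 54.40 eV.
ΔE = 54.40 × (1/4² − 1/5²) = 54.40 × 0.02250 = 1.224 eV.
λ = hc/ΔE = 1240 / 1.224 = 1010 nm.

1010 nm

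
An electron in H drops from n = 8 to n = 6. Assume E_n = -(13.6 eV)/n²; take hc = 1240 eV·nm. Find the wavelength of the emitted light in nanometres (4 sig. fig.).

ΔE = 13.60 × (1/6² − 1/8²) = 13.60 × 0.01215 = 0.1653 eV.
λ = hc/ΔE = 1240 / 0.1653 = 7503 nm.

7503 nm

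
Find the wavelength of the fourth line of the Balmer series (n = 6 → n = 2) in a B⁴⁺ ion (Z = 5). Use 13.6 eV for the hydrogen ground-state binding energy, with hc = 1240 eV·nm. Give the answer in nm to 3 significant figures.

The Balmer series terminates on n_f = 2; the fourth line has n_i = 2+4 = 6.
ΔE = 340.0 × (1/2² − 1/6²) = 75.56 eV.
λ = 1240 / 75.56 = 16.4 nm.

16.4 nm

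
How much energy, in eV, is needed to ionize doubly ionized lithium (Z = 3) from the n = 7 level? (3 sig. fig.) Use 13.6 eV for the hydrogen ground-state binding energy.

E_n = −13.6 Z²/n² = −122.4/n² eV for Z = 3.
E_7 = −122.4/49 = −2.50 eV, so ionization (to E = 0) requires 2.50 eV.

2.50 eV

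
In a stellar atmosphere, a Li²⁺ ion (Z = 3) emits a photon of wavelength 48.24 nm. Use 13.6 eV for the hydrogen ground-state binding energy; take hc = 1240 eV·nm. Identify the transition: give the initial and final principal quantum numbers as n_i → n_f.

n_i = 5, n_f = 2

The photon energy is ΔE = hc/λ = 1240 / 48.24 = 25.70 eV.
With Z = 3, ΔE = 122.4 × (1/n_f² − 1/n_i²), so 1/n_f² − 1/n_i² = 0.2100.
Trying n_f = 2 gives 1/n_i² = 0.03999, i.e. n_i ≈ 5; this pair matches.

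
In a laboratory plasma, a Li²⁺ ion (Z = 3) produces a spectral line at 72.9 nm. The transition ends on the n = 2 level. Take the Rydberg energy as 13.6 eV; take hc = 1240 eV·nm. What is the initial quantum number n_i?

The photon energy is ΔE = hc/λ = 1240 / 72.9 = 17.01 eV.
With Z = 3, ΔE = 122.4 × (1/n_f² − 1/n_i²), so 1/n_f² − 1/n_i² = 0.1390.
With n_f = 2: 1/n_i² = 1/4 − 0.1390 = 0.1110, so n_i ≈ 3.00.

n_i = 3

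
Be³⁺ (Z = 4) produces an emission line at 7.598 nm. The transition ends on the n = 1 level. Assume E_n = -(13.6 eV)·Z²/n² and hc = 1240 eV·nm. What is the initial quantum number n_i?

n_i = 2

The photon energy is ΔE = hc/λ = 1240 / 7.598 = 163.2 eV.
With Z = 4, ΔE = 217.6 × (1/n_f² − 1/n_i²), so 1/n_f² − 1/n_i² = 0.7500.
With n_f = 1: 1/n_i² = 1/1 − 0.7500 = 0.2500, so n_i ≈ 2.00.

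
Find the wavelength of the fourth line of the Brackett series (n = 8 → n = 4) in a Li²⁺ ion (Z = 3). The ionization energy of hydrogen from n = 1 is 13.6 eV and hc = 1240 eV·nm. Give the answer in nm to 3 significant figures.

216 nm

The Brackett series terminates on n_f = 4; the fourth line has n_i = 4+4 = 8.
ΔE = 122.4 × (1/4² − 1/8²) = 5.738 eV.
λ = 1240 / 5.738 = 216 nm.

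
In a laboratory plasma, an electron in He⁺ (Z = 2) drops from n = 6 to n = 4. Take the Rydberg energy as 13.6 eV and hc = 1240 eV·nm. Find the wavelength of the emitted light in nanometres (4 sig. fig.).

For Z = 2 the level energies scale as Z², so the effective Rydberg energy is 13.6 × 4 = 54.40 eV.
ΔE = 54.40 × (1/4² − 1/6²) = 54.40 × 0.03472 = 1.889 eV.
λ = hc/ΔE = 1240 / 1.889 = 656.5 nm.

656.5 nm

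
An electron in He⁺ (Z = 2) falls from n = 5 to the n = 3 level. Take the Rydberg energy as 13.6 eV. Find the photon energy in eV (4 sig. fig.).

3.868 eV

The Bohr energies scale as Z², so for Z = 2: E_n = −54.40/n² eV.
E_5 = −54.40/25 = −2.176 eV and E_3 = −54.40/9 = −6.044 eV.
The photon energy is |E_5 − E_3| = 3.868 eV.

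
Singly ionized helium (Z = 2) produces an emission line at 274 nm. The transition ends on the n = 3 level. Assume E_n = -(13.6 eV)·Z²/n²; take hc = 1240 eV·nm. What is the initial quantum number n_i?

n_i = 6

The photon energy is ΔE = hc/λ = 1240 / 274 = 4.526 eV.
With Z = 2, ΔE = 54.40 × (1/n_f² − 1/n_i²), so 1/n_f² − 1/n_i² = 0.08319.
With n_f = 3: 1/n_i² = 1/9 − 0.08319 = 0.02792, so n_i ≈ 5.98.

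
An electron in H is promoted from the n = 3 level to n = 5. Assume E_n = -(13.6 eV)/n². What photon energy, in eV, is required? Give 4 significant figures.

0.9671 eV

E_5 = −13.60/25 = −0.5440 eV and E_3 = −13.60/9 = −1.511 eV.
The photon energy is |E_5 − E_3| = 0.9671 eV.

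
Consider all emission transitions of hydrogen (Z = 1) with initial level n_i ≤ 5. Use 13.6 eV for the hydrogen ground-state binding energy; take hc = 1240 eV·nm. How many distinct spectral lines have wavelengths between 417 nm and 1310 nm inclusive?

Enumerate all n_i → n_f pairs with 1 ≤ n_f < n_i ≤ 5 and compute λ = 1240 / [13.6·1·(1/n_f² − 1/n_i²)].
Lines falling in [417, 1310] nm: 5→2 (434.2 nm), 4→2 (486.3 nm), 3→2 (656.5 nm), 5→3 (1282 nm).

4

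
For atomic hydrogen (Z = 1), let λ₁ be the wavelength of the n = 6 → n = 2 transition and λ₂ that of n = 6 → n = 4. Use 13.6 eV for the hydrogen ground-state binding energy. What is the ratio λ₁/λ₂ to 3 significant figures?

λ ∝ 1/ΔE ∝ 1/(1/n_f² − 1/n_i²), and the Z² and hc factors cancel in the ratio.
λ₁/λ₂ = (1/4² − 1/6²)/(1/2² − 1/6²) = 0.03472/0.2222 = 0.156.

0.156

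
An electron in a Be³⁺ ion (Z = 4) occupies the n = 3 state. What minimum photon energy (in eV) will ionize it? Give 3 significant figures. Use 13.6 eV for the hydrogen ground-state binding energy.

24.2 eV

E_n = −13.6 Z²/n² = −217.6/n² eV for Z = 4.
E_3 = −217.6/9 = −24.2 eV, so ionization (to E = 0) requires 24.2 eV.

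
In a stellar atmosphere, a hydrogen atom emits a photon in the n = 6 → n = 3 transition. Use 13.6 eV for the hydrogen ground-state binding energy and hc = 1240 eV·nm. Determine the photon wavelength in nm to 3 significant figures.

ΔE = 13.60 × (1/3² − 1/6²) = 13.60 × 0.08333 = 1.133 eV.
λ = hc/ΔE = 1240 / 1.133 = 1090 nm.

1090 nm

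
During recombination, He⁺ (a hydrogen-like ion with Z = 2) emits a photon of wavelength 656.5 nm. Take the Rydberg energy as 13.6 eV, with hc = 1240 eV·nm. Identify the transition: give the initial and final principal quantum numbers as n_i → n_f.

The photon energy is ΔE = hc/λ = 1240 / 656.5 = 1.889 eV.
With Z = 2, ΔE = 54.40 × (1/n_f² − 1/n_i²), so 1/n_f² − 1/n_i² = 0.03472.
Trying n_f = 4 gives 1/n_i² = 0.02778, i.e. n_i ≈ 6; this pair matches.

n_i = 6, n_f = 4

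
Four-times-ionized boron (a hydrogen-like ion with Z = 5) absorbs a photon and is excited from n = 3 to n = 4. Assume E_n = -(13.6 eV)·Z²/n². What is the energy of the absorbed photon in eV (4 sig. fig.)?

16.53 eV

The Bohr energies scale as Z², so for Z = 5: E_n = −340.0/n² eV.
E_4 = −340.0/16 = −21.25 eV and E_3 = −340.0/9 = −37.78 eV.
The photon energy is |E_4 − E_3| = 16.53 eV.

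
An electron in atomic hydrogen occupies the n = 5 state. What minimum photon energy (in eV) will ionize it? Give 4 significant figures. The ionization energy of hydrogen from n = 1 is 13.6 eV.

0.5440 eV

E_5 = −13.60/25 = −0.5440 eV, so ionization (to E = 0) requires 0.5440 eV.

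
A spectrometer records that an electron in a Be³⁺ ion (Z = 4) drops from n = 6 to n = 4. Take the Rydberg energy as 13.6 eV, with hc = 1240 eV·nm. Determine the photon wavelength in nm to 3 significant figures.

164 nm

For Z = 4 the level energies scale as Z², so the effective Rydberg energy is 13.6 × 16 = 217.6 eV.
ΔE = 217.6 × (1/4² − 1/6²) = 217.6 × 0.03472 = 7.556 eV.
λ = hc/ΔE = 1240 / 7.556 = 164 nm.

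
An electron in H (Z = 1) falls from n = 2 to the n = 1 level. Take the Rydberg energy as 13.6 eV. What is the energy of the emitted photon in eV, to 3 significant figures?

E_2 = −13.60/4 = −3.400 eV and E_1 = −13.60/1 = −13.60 eV.
The photon energy is |E_2 − E_1| = 10.2 eV.

10.2 eV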